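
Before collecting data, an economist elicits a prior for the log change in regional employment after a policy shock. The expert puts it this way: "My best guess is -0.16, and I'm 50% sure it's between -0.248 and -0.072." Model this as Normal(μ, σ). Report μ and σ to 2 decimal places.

A symmetric 50% interval runs μ ± z·σ with z = 0.6745.
Half-width = 0.088, so σ = 0.088/0.6745 = 0.13.
μ is the stated best guess, -0.16.

μ = -0.16, σ = 0.13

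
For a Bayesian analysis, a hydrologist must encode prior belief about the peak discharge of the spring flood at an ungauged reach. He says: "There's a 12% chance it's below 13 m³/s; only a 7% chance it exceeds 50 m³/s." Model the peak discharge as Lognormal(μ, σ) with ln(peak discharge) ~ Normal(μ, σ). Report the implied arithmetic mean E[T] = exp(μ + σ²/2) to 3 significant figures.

If T ~ Lognormal(μ,σ) then ln T ~ Normal(μ,σ), so the p-quantile of ln T is μ + z_p·σ.
ln(13) = 2.565 and ln(50) = 3.912; z_{0.12} = -1.175, z_{0.93} = 1.476.
σ = (3.912 − 2.565)/(1.476 − (-1.175)) = 0.508.
μ = 2.565 − (-1.175)·0.508 = 3.162.
E[T] = exp(μ + σ²/2) = exp(3.162 + 0.1291) = 26.9 m³/s.

E[T] ≈ 26.9 m³/s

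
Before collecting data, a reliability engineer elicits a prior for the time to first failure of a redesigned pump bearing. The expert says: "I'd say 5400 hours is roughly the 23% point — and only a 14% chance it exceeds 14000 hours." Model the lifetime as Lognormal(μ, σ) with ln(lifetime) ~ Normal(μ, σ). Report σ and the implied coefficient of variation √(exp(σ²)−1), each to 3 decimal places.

If T ~ Lognormal(μ,σ) then ln T ~ Normal(μ,σ), so the p-quantile of ln T is μ + z_p·σ.
ln(5400) = 8.594 and ln(14000) = 9.547; z_{0.23} = -0.7388, z_{0.86} = 1.08.
σ = (9.547 − 8.594)/(1.08 − (-0.7388)) = 0.524.
μ = 8.594 − (-0.7388)·0.524 = 8.981.
CV = √(exp(σ²)−1) = √(exp(0.2742)−1) = 0.562.

σ ≈ 0.524, CV ≈ 0.562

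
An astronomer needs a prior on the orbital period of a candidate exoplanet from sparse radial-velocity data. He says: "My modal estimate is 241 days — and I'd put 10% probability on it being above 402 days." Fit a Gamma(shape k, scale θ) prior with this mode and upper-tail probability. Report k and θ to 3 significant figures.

Gamma(k,θ) with k>1 has mode (k−1)θ, so θ = 241/(k−1).
Need P(X < 402) = 0.9 with θ tied to k this way. Start at k = 2, θ = 241: P(X<402) ≈ 0.497.
Too low — raise k to concentrate. Iterating converges to k ≈ 8.22.
Then θ = 241/(8.22−1) ≈ 33.4.

k ≈ 8.22, θ ≈ 33.4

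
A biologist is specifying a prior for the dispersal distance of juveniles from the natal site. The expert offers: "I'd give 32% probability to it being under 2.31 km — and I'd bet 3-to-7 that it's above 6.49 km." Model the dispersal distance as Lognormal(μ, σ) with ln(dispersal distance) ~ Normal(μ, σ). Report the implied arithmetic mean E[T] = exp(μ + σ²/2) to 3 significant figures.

E[T] ≈ 6.46 km

If T ~ Lognormal(μ,σ) then ln T ~ Normal(μ,σ), so the p-quantile of ln T is μ + z_p·σ.
ln(2.31) = 0.8372 and ln(6.49) = 1.87; z_{0.32} = -0.4677, z_{0.7} = 0.5244.
σ = (1.87 − 0.8372)/(0.5244 − (-0.4677)) = 1.041.
μ = 0.8372 − (-0.4677)·1.041 = 1.324.
E[T] = exp(μ + σ²/2) = exp(1.324 + 0.5421) = 6.46 km.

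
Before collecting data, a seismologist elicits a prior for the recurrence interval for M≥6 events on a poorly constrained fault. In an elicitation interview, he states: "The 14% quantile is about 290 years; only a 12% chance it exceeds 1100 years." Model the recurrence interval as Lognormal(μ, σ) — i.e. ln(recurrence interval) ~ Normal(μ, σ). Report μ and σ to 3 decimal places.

If T ~ Lognormal(μ,σ) then ln T ~ Normal(μ,σ), so the p-quantile of ln T is μ + z_p·σ.
ln(290) = 5.67 and ln(1100) = 7.003; z_{0.14} = -1.08, z_{0.88} = 1.175.
σ = (7.003 − 5.67)/(1.175 − (-1.08)) = 0.591.
μ = 5.67 − (-1.08)·0.591 = 6.308.

μ ≈ 6.308, σ ≈ 0.591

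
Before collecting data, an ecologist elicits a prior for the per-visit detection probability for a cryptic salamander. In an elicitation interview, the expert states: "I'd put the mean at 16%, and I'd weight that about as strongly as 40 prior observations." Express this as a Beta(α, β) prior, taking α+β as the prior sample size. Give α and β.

Under the effective-sample-size interpretation, Beta(α, β) has prior mean α/(α+β) and prior sample size α+β.
So α+β = 40 and α/(α+β) = 0.16, giving α = 0.16·40 = 6.4 and β = 40 − 6.4 = 33.6.

α = 6.4, β = 33.6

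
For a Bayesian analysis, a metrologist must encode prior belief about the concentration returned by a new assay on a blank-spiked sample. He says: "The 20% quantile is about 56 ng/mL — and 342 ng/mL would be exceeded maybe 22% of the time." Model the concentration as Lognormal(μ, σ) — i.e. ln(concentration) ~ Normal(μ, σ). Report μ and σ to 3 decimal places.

μ ≈ 4.969, σ ≈ 1.121

If T ~ Lognormal(μ,σ) then ln T ~ Normal(μ,σ), so the p-quantile of ln T is μ + z_p·σ.
ln(56) = 4.025 and ln(342) = 5.835; z_{0.2} = -0.8416, z_{0.78} = 0.7722.
σ = (5.835 − 4.025)/(0.7722 − (-0.8416)) = 1.121.
μ = 4.025 − (-0.8416)·1.121 = 4.969.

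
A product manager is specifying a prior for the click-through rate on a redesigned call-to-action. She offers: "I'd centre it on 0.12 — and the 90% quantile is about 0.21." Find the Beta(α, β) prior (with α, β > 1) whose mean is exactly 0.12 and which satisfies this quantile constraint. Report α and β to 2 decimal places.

With mean 0.12 fixed, write α = 0.12s, β = 0.88s where s = α+β.
Need P(θ < 0.21) = 0.9 under Beta(0.12s, 0.88s). Normal approximation: (q−m)/√(m(1−m)/s) ≈ z_{0.9} = 1.28, so s ≈ 0.12·0.88·(1.28)²/(0.21−0.12)² = 21.4.
At s = 21.4: P(θ<0.21) ≈ 0.893. Adjusting to match 0.9 gives s ≈ 23.30.
So α = 0.12·23.30 ≈ 2.80, β = 0.88·23.30 ≈ 20.50.

α ≈ 2.80, β ≈ 20.50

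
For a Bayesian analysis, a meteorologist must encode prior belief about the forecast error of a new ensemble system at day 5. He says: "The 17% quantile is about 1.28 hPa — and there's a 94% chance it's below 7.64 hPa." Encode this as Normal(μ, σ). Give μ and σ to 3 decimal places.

μ = 3.699, σ = 2.535

The p-quantile of Normal(μ,σ) is μ + z_p·σ, with z_{0.17} = -0.9542 and z_{0.94} = 1.555.
Eliminate σ: μ = (z₂·x₁ − z₁·x₂)/(z₂ − z₁) = (1.555·1.28 − (-0.9542)·7.64)/2.509 = 3.699.
Then σ = (x₂ − x₁)/(z₂ − z₁) = (7.64 − 1.28)/2.509 = 2.535.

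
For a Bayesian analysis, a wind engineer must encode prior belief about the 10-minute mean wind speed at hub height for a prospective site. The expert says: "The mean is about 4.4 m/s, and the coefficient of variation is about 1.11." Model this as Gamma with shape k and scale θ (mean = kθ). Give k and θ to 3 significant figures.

For Gamma(k, scale θ): mean = kθ, variance = kθ², so CV = 1/√k.
CV = 1.11, hence k = 1/CV² = 0.812.
Then θ = mean/k = 4.4/0.812 = 5.42.

k ≈ 0.812, θ ≈ 5.42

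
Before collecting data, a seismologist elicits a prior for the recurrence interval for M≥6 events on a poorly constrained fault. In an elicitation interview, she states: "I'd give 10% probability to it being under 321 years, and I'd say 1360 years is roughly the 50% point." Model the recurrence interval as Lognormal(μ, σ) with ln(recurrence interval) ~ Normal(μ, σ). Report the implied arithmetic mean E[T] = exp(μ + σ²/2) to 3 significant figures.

If T ~ Lognormal(μ,σ) then ln T ~ Normal(μ,σ), so the p-quantile of ln T is μ + z_p·σ.
ln(321) = 5.771 and ln(1360) = 7.215; z_{0.1} = -1.282, z_{0.5} = 0.
σ = (7.215 − 5.771)/(0 − (-1.282)) = 1.127.
μ = 5.771 − (-1.282)·1.127 = 7.215.
E[T] = exp(μ + σ²/2) = exp(7.215 + 0.6346) = 2570 years.

E[T] ≈ 2570 years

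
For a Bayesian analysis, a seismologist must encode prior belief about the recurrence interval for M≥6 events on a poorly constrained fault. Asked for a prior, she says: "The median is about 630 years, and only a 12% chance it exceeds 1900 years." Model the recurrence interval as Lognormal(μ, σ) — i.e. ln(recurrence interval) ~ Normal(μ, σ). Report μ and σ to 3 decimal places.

μ ≈ 6.446, σ ≈ 0.939

If T ~ Lognormal(μ,σ) then ln T ~ Normal(μ,σ), so the p-quantile of ln T is μ + z_p·σ.
ln(630) = 6.446 and ln(1900) = 7.55; z_{0.5} = 0, z_{0.88} = 1.175.
σ = (7.55 − 6.446)/(1.175 − (0)) = 0.939.
μ = 6.446 − (0)·0.939 = 6.446.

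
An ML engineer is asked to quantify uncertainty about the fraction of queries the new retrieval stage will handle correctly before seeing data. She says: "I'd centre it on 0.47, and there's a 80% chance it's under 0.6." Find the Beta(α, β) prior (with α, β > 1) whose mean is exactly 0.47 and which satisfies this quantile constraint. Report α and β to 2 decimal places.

α ≈ 4.93, β ≈ 5.56

With mean 0.47 fixed, write α = 0.47s, β = 0.53s where s = α+β.
Need P(θ < 0.6) = 0.8 under Beta(0.47s, 0.53s). Normal approximation: (q−m)/√(m(1−m)/s) ≈ z_{0.8} = 0.842, so s ≈ 0.47·0.53·(0.842)²/(0.6−0.47)² = 10.4.
At s = 10.4: P(θ<0.6) ≈ 0.799. Adjusting to match 0.8 gives s ≈ 10.48.
So α = 0.47·10.48 ≈ 4.93, β = 0.53·10.48 ≈ 5.56.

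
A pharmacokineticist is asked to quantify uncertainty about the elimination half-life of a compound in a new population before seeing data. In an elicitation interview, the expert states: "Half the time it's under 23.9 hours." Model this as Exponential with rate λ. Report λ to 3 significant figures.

Exponential median = ln 2 / λ, so λ = ln 2 / 23.9 = 0.029.

λ ≈ 0.029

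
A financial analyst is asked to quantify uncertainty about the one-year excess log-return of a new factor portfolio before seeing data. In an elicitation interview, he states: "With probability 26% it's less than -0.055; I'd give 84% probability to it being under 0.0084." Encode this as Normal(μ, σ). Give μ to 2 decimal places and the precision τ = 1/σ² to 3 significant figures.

For Normal(μ,σ), the p-quantile is μ + z_p·σ. Here z_{0.26} = -0.6433, z_{0.84} = 0.9945.
So -0.055 = μ − 0.6433σ and 0.0084 = μ + 0.9945σ.
Subtracting: σ = (0.0084 − -0.055)/(0.9945 − (-0.6433)) = 0.04.
Then μ = -0.055 − (-0.6433)·0.04 = -0.03.
Precision τ = 1/σ² = 1/0.03871² = 667.

μ = -0.03, τ = 667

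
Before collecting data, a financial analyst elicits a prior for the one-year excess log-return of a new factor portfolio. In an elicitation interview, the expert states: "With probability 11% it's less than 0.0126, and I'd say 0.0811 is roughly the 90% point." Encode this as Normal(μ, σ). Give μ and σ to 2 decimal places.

μ = 0.05, σ = 0.03

The p-quantile of Normal(μ,σ) is μ + z_p·σ, with z_{0.11} = -1.227 and z_{0.9} = 1.282.
Eliminate σ: μ = (z₂·x₁ − z₁·x₂)/(z₂ − z₁) = (1.282·0.0126 − (-1.227)·0.0811)/2.508 = 0.05.
Then σ = (x₂ − x₁)/(z₂ − z₁) = (0.0811 − 0.0126)/2.508 = 0.03.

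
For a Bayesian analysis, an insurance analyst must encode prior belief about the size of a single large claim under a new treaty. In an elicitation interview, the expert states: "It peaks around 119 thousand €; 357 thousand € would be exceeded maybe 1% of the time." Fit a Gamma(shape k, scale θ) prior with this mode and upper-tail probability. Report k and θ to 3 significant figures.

Gamma(k,θ) with k>1 has mode (k−1)θ, so θ = 119/(k−1).
Need P(X < 357) = 0.99 with θ tied to k this way. Start at k = 2, θ = 119: P(X<357) ≈ 0.801.
Too low — raise k to concentrate. Iterating converges to k ≈ 4.73.
Then θ = 119/(4.73−1) ≈ 31.9.

k ≈ 4.73, θ ≈ 31.9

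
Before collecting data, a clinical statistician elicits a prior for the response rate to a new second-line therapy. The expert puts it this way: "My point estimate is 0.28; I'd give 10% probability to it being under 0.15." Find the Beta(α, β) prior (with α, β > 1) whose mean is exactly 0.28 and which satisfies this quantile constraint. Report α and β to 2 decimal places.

α ≈ 4.84, β ≈ 12.44

With mean 0.28 fixed, write α = 0.28s, β = 0.72s where s = α+β.
Need P(θ < 0.15) = 0.1 under Beta(0.28s, 0.72s). Normal approximation: (q−m)/√(m(1−m)/s) ≈ z_{0.1} = -1.28, so s ≈ 0.28·0.72·(-1.28)²/(0.15−0.28)² = 19.6.
At s = 19.6: P(θ<0.15) ≈ 0.084. Adjusting to match 0.1 gives s ≈ 17.28.
So α = 0.28·17.28 ≈ 4.84, β = 0.72·17.28 ≈ 12.44.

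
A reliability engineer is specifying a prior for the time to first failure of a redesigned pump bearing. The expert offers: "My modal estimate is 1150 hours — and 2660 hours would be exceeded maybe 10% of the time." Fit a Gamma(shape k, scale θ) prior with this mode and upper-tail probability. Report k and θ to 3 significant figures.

k ≈ 3.73, θ ≈ 420

Gamma(k,θ) with k>1 has mode (k−1)θ, so θ = 1150/(k−1).
Need P(X < 2660) = 0.9 with θ tied to k this way. Start at k = 2, θ = 1150: P(X<2660) ≈ 0.672.
Too low — raise k to concentrate. Iterating converges to k ≈ 3.73.
Then θ = 1150/(3.73−1) ≈ 420.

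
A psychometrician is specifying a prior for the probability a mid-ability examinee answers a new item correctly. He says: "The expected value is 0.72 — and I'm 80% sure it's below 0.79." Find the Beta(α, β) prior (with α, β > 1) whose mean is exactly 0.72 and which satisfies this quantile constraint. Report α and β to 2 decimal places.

α ≈ 21.67, β ≈ 8.43

With mean 0.72 fixed, write α = 0.72s, β = 0.28s where s = α+β.
Need P(θ < 0.79) = 0.8 under Beta(0.72s, 0.28s). Normal approximation: (q−m)/√(m(1−m)/s) ≈ z_{0.8} = 0.842, so s ≈ 0.72·0.28·(0.842)²/(0.79−0.72)² = 29.1.
At s = 29.1: P(θ<0.79) ≈ 0.796. Adjusting to match 0.8 gives s ≈ 30.10.
So α = 0.72·30.10 ≈ 21.67, β = 0.28·30.10 ≈ 8.43.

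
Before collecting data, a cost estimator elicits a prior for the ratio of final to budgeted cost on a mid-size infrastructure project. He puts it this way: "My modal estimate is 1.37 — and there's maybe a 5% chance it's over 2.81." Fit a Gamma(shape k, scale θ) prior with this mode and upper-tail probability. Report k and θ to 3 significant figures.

k ≈ 6.36, θ ≈ 0.256

Gamma(k,θ) with k>1 has mode (k−1)θ, so θ = 1.37/(k−1).
Need P(X < 2.81) = 0.95 with θ tied to k this way. Start at k = 2, θ = 1.37: P(X<2.81) ≈ 0.608.
Too low — raise k to concentrate. Iterating converges to k ≈ 6.36.
Then θ = 1.37/(6.36−1) ≈ 0.256.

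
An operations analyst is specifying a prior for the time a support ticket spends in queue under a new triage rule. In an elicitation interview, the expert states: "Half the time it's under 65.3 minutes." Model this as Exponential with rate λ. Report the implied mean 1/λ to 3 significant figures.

Exponential median = ln 2 / λ, so λ = ln 2 / 65.3 = 0.0106.
Mean = 1/λ = 94.2 minutes.

mean ≈ 94.2 minutes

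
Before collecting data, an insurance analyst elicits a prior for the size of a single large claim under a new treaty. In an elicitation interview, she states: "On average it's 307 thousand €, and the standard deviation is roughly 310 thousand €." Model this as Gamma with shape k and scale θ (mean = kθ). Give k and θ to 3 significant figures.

For Gamma(k, scale θ): mean = kθ, variance = kθ², so CV = 1/√k.
CV = SD/mean = 310/307 = 1.01, hence k = 1/CV² = 0.981.
Then θ = mean/k = 307/0.981 = 313.

k ≈ 0.981, θ ≈ 313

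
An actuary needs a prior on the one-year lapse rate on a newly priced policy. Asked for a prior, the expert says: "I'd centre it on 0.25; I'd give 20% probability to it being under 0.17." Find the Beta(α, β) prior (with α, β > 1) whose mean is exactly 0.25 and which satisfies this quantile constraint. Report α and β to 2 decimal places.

α ≈ 5.38, β ≈ 16.15

With mean 0.25 fixed, write α = 0.25s, β = 0.75s where s = α+β.
Need P(θ < 0.17) = 0.2 under Beta(0.25s, 0.75s). Normal approximation: (q−m)/√(m(1−m)/s) ≈ z_{0.2} = -0.842, so s ≈ 0.25·0.75·(-0.842)²/(0.17−0.25)² = 20.8.
At s = 20.8: P(θ<0.17) ≈ 0.205. Adjusting to match 0.2 gives s ≈ 21.53.
So α = 0.25·21.53 ≈ 5.38, β = 0.75·21.53 ≈ 16.15.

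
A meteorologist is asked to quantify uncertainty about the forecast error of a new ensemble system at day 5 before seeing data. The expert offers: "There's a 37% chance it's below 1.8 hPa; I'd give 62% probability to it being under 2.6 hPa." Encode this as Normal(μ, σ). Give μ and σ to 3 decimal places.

For Normal(μ,σ), the p-quantile is μ + z_p·σ. Here z_{0.37} = -0.3319, z_{0.62} = 0.3055.
So 1.8 = μ − 0.3319σ and 2.6 = μ + 0.3055σ.
Subtracting: σ = (2.6 − 1.8)/(0.3055 − (-0.3319)) = 1.255.
Then μ = 1.8 − (-0.3319)·1.255 = 2.217.

μ = 2.217, σ = 1.255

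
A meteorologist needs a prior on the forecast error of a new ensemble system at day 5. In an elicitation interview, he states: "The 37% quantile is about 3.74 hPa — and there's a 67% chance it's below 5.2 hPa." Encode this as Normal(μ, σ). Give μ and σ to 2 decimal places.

μ = 4.37, σ = 1.89

The p-quantile of Normal(μ,σ) is μ + z_p·σ, with z_{0.37} = -0.3319 and z_{0.67} = 0.4399.
Eliminate σ: μ = (z₂·x₁ − z₁·x₂)/(z₂ − z₁) = (0.4399·3.74 − (-0.3319)·5.2)/0.7718 = 4.37.
Then σ = (x₂ − x₁)/(z₂ − z₁) = (5.2 − 3.74)/0.7718 = 1.89.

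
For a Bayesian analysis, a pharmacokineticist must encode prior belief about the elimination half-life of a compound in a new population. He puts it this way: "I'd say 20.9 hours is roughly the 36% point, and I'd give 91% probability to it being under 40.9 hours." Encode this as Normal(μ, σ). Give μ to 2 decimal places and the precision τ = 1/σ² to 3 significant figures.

μ = 25.12, τ = 0.00722

The p-quantile of Normal(μ,σ) is μ + z_p·σ, with z_{0.36} = -0.3585 and z_{0.91} = 1.341.
Eliminate σ: μ = (z₂·x₁ − z₁·x₂)/(z₂ − z₁) = (1.341·20.9 − (-0.3585)·40.9)/1.699 = 25.12.
Then σ = (x₂ − x₁)/(z₂ − z₁) = (40.9 − 20.9)/1.699 = 11.77.
Precision τ = 1/σ² = 1/11.77² = 0.00722.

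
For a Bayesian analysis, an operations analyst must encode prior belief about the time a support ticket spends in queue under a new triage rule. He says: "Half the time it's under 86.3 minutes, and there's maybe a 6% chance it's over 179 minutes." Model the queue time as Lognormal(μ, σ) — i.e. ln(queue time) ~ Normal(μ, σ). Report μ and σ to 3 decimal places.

μ ≈ 4.458, σ ≈ 0.469

If T ~ Lognormal(μ,σ) then ln T ~ Normal(μ,σ), so the p-quantile of ln T is μ + z_p·σ.
ln(86.3) = 4.458 and ln(179) = 5.187; z_{0.5} = 0, z_{0.94} = 1.555.
σ = (5.187 − 4.458)/(1.555 − (0)) = 0.469.
μ = 4.458 − (0)·0.469 = 4.458.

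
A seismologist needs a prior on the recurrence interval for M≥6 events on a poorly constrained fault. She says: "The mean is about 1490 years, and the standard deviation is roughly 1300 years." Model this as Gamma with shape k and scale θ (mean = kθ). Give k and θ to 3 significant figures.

k ≈ 1.31, θ ≈ 1130

For Gamma(k, scale θ): mean = kθ, variance = kθ², so CV = 1/√k.
CV = SD/mean = 1300/1490 = 0.8725, hence k = 1/CV² = 1.31.
Then θ = mean/k = 1490/1.31 = 1130.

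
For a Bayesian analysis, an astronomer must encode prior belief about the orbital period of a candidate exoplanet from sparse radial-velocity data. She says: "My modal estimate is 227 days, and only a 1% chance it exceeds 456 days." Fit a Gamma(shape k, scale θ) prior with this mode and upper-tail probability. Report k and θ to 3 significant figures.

k ≈ 11.1, θ ≈ 22.5

Gamma(k,θ) with k>1 has mode (k−1)θ, so θ = 227/(k−1).
Need P(X < 456) = 0.99 with θ tied to k this way. Start at k = 2, θ = 227: P(X<456) ≈ 0.596.
Too low — raise k to concentrate. Iterating converges to k ≈ 11.1.
Then θ = 227/(11.1−1) ≈ 22.5.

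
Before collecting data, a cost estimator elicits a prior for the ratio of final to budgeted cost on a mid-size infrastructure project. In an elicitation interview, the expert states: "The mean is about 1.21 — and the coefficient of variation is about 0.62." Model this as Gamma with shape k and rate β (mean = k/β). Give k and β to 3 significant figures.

For Gamma(k, rate β): mean = k/β, variance = k/β², so CV = 1/√k.
CV = 0.62, hence k = 1/CV² = 2.6.
Then β = k/mean = 2.6/1.21 = 2.15.

k ≈ 2.6, β ≈ 2.15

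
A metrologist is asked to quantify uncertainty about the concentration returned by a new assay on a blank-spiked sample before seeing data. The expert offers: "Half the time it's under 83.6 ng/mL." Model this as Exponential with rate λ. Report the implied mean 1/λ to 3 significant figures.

mean ≈ 121 ng/mL

Exponential median = ln 2 / λ, so λ = ln 2 / 83.6 = 0.00829.
Mean = 1/λ = 121 ng/mL.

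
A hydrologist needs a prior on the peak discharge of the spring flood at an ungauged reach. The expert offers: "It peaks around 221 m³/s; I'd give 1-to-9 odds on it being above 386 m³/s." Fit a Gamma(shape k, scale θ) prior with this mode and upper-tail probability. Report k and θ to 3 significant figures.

k ≈ 7.1, θ ≈ 36.2

Gamma(k,θ) with k>1 has mode (k−1)θ, so θ = 221/(k−1).
Need P(X < 386) = 0.9 with θ tied to k this way. Start at k = 2, θ = 221: P(X<386) ≈ 0.521.
Too low — raise k to concentrate. Iterating converges to k ≈ 7.1.
Then θ = 221/(7.1−1) ≈ 36.2.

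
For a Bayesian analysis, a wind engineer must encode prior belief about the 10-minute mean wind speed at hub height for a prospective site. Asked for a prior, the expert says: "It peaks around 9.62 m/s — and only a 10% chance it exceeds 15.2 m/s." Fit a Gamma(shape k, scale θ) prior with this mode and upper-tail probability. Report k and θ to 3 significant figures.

Gamma(k,θ) with k>1 has mode (k−1)θ, so θ = 9.62/(k−1).
Need P(X < 15.2) = 0.9 with θ tied to k this way. Start at k = 2, θ = 9.62: P(X<15.2) ≈ 0.469.
Too low — raise k to concentrate. Iterating converges to k ≈ 9.96.
Then θ = 9.62/(9.96−1) ≈ 1.07.

k ≈ 9.96, θ ≈ 1.07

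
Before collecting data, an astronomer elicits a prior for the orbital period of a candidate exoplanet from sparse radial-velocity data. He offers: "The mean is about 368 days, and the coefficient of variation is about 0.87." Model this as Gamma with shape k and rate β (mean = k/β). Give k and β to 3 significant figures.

k ≈ 1.32, β ≈ 0.00359

For Gamma(k, rate β): mean = k/β, variance = k/β², so CV = 1/√k.
CV = 0.87, hence k = 1/CV² = 1.32.
Then β = k/mean = 1.32/368 = 0.00359.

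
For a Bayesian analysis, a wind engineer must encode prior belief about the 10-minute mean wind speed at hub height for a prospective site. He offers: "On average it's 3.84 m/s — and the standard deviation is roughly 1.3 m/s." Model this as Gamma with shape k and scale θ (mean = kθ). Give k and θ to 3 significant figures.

For Gamma(k, scale θ): mean = kθ, variance = kθ², so CV = 1/√k.
CV = SD/mean = 1.3/3.84 = 0.3385, hence k = 1/CV² = 8.73.
Then θ = mean/k = 3.84/8.73 = 0.44.

k ≈ 8.73, θ ≈ 0.44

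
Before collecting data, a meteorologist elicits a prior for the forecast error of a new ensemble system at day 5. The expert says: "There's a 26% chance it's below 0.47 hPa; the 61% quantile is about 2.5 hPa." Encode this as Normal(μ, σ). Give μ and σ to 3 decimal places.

For Normal(μ,σ), the p-quantile is μ + z_p·σ. Here z_{0.26} = -0.6433, z_{0.61} = 0.2793.
So 0.47 = μ − 0.6433σ and 2.5 = μ + 0.2793σ.
Subtracting: σ = (2.5 − 0.47)/(0.2793 − (-0.6433)) = 2.200.
Then μ = 0.47 − (-0.6433)·2.200 = 1.885.

μ = 1.885, σ = 2.200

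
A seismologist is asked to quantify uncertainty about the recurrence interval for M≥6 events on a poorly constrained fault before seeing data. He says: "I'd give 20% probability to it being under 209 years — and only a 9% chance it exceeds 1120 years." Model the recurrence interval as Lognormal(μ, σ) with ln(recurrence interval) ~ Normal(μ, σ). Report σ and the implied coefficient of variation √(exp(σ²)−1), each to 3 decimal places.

σ ≈ 0.769, CV ≈ 0.898

If T ~ Lognormal(μ,σ) then ln T ~ Normal(μ,σ), so the p-quantile of ln T is μ + z_p·σ.
ln(209) = 5.342 and ln(1120) = 7.021; z_{0.2} = -0.8416, z_{0.91} = 1.341.
σ = (7.021 − 5.342)/(1.341 − (-0.8416)) = 0.769.
μ = 5.342 − (-0.8416)·0.769 = 5.990.
CV = √(exp(σ²)−1) = √(exp(0.5917)−1) = 0.898.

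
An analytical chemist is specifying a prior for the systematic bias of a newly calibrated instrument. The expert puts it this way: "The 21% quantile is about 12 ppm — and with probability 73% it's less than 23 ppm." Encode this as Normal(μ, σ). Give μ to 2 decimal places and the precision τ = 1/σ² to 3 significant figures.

μ = 18.25, τ = 0.0166

The p-quantile of Normal(μ,σ) is μ + z_p·σ, with z_{0.21} = -0.8064 and z_{0.73} = 0.6128.
Eliminate σ: μ = (z₂·x₁ − z₁·x₂)/(z₂ − z₁) = (0.6128·12 − (-0.8064)·23)/1.419 = 18.25.
Then σ = (x₂ − x₁)/(z₂ − z₁) = (23 − 12)/1.419 = 7.75.
Precision τ = 1/σ² = 1/7.751² = 0.0166.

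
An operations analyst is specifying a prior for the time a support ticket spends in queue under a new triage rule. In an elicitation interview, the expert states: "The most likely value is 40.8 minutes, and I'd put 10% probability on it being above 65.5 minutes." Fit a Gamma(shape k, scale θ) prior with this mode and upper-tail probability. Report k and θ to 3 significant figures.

k ≈ 9.39, θ ≈ 4.86

Gamma(k,θ) with k>1 has mode (k−1)θ, so θ = 40.8/(k−1).
Need P(X < 65.5) = 0.9 with θ tied to k this way. Start at k = 2, θ = 40.8: P(X<65.5) ≈ 0.477.
Too low — raise k to concentrate. Iterating converges to k ≈ 9.39.
Then θ = 40.8/(9.39−1) ≈ 4.86.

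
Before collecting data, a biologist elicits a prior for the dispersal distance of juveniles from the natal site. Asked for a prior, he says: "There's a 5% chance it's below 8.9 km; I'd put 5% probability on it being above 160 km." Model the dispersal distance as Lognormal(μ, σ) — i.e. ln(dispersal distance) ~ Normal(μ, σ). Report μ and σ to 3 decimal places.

μ ≈ 3.631, σ ≈ 0.878

If T ~ Lognormal(μ,σ) then ln T ~ Normal(μ,σ), so the p-quantile of ln T is μ + z_p·σ.
ln(8.9) = 2.186 and ln(160) = 5.075; z_{0.05} = -1.645, z_{0.95} = 1.645.
σ = (5.075 − 2.186)/(1.645 − (-1.645)) = 0.878.
μ = 2.186 − (-1.645)·0.878 = 3.631.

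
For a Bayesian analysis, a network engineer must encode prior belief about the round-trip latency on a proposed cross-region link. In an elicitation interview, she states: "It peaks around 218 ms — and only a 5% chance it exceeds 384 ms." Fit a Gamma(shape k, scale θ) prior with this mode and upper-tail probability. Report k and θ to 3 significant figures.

Gamma(k,θ) with k>1 has mode (k−1)θ, so θ = 218/(k−1).
Need P(X < 384) = 0.95 with θ tied to k this way. Start at k = 2, θ = 218: P(X<384) ≈ 0.526.
Too low — raise k to concentrate. Iterating converges to k ≈ 9.7.
Then θ = 218/(9.7−1) ≈ 25.1.

k ≈ 9.7, θ ≈ 25.1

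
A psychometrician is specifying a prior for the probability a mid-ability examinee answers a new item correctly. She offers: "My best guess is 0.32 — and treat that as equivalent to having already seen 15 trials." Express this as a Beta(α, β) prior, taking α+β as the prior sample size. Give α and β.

α = 4.8, β = 10.2

Under the effective-sample-size interpretation, Beta(α, β) has prior mean α/(α+β) and prior sample size α+β.
So α+β = 15 and α/(α+β) = 0.32, giving α = 0.32·15 = 4.8 and β = 15 − 4.8 = 10.2.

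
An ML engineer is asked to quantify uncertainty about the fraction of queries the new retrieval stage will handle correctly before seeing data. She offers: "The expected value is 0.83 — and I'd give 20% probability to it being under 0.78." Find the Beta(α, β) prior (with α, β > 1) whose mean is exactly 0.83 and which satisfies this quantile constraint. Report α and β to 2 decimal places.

With mean 0.83 fixed, write α = 0.83s, β = 0.17s where s = α+β.
Need P(θ < 0.78) = 0.2 under Beta(0.83s, 0.17s). Normal approximation: (q−m)/√(m(1−m)/s) ≈ z_{0.2} = -0.842, so s ≈ 0.83·0.17·(-0.842)²/(0.78−0.83)² = 40.0.
At s = 40.0: P(θ<0.78) ≈ 0.191. Adjusting to match 0.2 gives s ≈ 36.44.
So α = 0.83·36.44 ≈ 30.24, β = 0.17·36.44 ≈ 6.19.

α ≈ 30.24, β ≈ 6.19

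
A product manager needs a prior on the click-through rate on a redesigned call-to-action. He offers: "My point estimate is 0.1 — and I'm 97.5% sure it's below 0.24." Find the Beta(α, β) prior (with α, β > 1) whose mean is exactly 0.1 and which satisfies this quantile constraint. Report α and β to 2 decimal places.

α ≈ 2.54, β ≈ 22.90

With mean 0.1 fixed, write α = 0.1s, β = 0.9s where s = α+β.
Need P(θ < 0.24) = 0.975 under Beta(0.1s, 0.9s). Normal approximation: (q−m)/√(m(1−m)/s) ≈ z_{0.975} = 1.96, so s ≈ 0.1·0.9·(1.96)²/(0.24−0.1)² = 17.6.
At s = 17.6: P(θ<0.24) ≈ 0.954. Adjusting to match 0.975 gives s ≈ 25.45.
So α = 0.1·25.45 ≈ 2.54, β = 0.9·25.45 ≈ 22.90.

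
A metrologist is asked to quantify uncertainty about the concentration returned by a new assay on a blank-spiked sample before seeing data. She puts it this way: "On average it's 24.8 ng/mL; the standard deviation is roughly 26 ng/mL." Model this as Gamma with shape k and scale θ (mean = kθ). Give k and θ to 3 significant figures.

For Gamma(k, scale θ): mean = kθ, variance = kθ², so CV = 1/√k.
CV = SD/mean = 26/24.8 = 1.048, hence k = 1/CV² = 0.91.
Then θ = mean/k = 24.8/0.91 = 27.3.

k ≈ 0.91, θ ≈ 27.3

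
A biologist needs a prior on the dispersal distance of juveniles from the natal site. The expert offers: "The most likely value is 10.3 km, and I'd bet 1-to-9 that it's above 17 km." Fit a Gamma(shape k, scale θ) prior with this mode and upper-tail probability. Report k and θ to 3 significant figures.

k ≈ 8.51, θ ≈ 1.37

Gamma(k,θ) with k>1 has mode (k−1)θ, so θ = 10.3/(k−1).
Need P(X < 17) = 0.9 with θ tied to k this way. Start at k = 2, θ = 10.3: P(X<17) ≈ 0.491.
Too low — raise k to concentrate. Iterating converges to k ≈ 8.51.
Then θ = 10.3/(8.51−1) ≈ 1.37.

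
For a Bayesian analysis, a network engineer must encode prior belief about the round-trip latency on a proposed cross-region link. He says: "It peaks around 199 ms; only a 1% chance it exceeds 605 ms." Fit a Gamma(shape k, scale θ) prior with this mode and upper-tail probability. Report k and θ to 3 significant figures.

Gamma(k,θ) with k>1 has mode (k−1)θ, so θ = 199/(k−1).
Need P(X < 605) = 0.99 with θ tied to k this way. Start at k = 2, θ = 199: P(X<605) ≈ 0.807.
Too low — raise k to concentrate. Iterating converges to k ≈ 4.63.
Then θ = 199/(4.63−1) ≈ 54.8.

k ≈ 4.63, θ ≈ 54.8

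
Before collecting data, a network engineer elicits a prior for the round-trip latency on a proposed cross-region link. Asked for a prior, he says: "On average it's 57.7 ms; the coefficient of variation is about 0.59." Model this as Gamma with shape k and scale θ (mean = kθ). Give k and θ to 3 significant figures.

For Gamma(k, scale θ): mean = kθ, variance = kθ², so CV = 1/√k.
CV = 0.59, hence k = 1/CV² = 2.87.
Then θ = mean/k = 57.7/2.87 = 20.1.

k ≈ 2.87, θ ≈ 20.1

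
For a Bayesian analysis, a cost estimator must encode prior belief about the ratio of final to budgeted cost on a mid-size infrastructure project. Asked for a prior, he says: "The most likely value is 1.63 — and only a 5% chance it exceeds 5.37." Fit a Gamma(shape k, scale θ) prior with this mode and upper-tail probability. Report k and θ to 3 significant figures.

Gamma(k,θ) with k>1 has mode (k−1)θ, so θ = 1.63/(k−1).
Need P(X < 5.37) = 0.95 with θ tied to k this way. Start at k = 2, θ = 1.63: P(X<5.37) ≈ 0.841.
Too low — raise k to concentrate. Iterating converges to k ≈ 2.84.
Then θ = 1.63/(2.84−1) ≈ 0.888.

k ≈ 2.84, θ ≈ 0.888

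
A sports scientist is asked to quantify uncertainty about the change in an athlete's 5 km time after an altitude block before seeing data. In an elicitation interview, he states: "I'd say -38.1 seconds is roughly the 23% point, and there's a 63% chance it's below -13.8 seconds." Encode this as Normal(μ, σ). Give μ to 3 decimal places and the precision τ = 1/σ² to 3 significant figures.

μ = -21.332, τ = 0.00194

The p-quantile of Normal(μ,σ) is μ + z_p·σ, with z_{0.23} = -0.7388 and z_{0.63} = 0.3319.
Eliminate σ: μ = (z₂·x₁ − z₁·x₂)/(z₂ − z₁) = (0.3319·-38.1 − (-0.7388)·-13.8)/1.071 = -21.332.
Then σ = (x₂ − x₁)/(z₂ − z₁) = (-13.8 − -38.1)/1.071 = 22.695.
Precision τ = 1/σ² = 1/22.7² = 0.00194.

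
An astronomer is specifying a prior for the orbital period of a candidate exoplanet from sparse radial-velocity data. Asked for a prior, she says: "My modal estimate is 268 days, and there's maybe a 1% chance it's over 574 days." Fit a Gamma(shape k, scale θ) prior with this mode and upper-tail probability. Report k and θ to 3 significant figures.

k ≈ 9.36, θ ≈ 32.1

Gamma(k,θ) with k>1 has mode (k−1)θ, so θ = 268/(k−1).
Need P(X < 574) = 0.99 with θ tied to k this way. Start at k = 2, θ = 268: P(X<574) ≈ 0.631.
Too low — raise k to concentrate. Iterating converges to k ≈ 9.36.
Then θ = 268/(9.36−1) ≈ 32.1.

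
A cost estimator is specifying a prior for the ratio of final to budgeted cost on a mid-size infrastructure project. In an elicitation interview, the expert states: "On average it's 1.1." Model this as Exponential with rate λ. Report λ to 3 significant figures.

λ ≈ 0.909

Exponential mean = 1/λ, so λ = 1/1.1 = 0.909.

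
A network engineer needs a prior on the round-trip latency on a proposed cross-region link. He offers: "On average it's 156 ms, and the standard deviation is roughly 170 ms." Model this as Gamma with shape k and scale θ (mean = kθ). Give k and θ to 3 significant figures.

k ≈ 0.842, θ ≈ 185

For Gamma(k, scale θ): mean = kθ, variance = kθ², so CV = 1/√k.
CV = SD/mean = 170/156 = 1.09, hence k = 1/CV² = 0.842.
Then θ = mean/k = 156/0.842 = 185.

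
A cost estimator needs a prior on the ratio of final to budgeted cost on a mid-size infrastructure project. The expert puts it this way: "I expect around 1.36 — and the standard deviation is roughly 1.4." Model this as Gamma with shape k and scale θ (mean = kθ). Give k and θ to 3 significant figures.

k ≈ 0.944, θ ≈ 1.44

For Gamma(k, scale θ): mean = kθ, variance = kθ², so CV = 1/√k.
CV = SD/mean = 1.4/1.36 = 1.029, hence k = 1/CV² = 0.944.
Then θ = mean/k = 1.36/0.944 = 1.44.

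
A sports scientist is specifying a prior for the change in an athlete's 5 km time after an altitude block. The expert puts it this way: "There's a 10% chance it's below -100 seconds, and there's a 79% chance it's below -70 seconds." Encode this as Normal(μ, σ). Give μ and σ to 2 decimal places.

For Normal(μ,σ), the p-quantile is μ + z_p·σ. Here z_{0.1} = -1.282, z_{0.79} = 0.8064.
So -100 = μ − 1.282σ and -70 = μ + 0.8064σ.
Subtracting: σ = (-70 − -100)/(0.8064 − (-1.282)) = 14.37.
Then μ = -100 − (-1.282)·14.37 = -81.59.

μ = -81.59, σ = 14.37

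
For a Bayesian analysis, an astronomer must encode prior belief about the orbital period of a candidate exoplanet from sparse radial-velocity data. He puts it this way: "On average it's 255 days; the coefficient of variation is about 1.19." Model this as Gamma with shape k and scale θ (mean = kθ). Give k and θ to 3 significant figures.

For Gamma(k, scale θ): mean = kθ, variance = kθ², so CV = 1/√k.
CV = 1.19, hence k = 1/CV² = 0.706.
Then θ = mean/k = 255/0.706 = 361.

k ≈ 0.706, θ ≈ 361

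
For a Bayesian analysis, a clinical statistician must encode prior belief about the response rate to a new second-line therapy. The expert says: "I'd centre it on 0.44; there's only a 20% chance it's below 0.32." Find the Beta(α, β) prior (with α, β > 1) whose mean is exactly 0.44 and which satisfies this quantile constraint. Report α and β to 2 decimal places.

α ≈ 5.46, β ≈ 6.94

With mean 0.44 fixed, write α = 0.44s, β = 0.56s where s = α+β.
Need P(θ < 0.32) = 0.2 under Beta(0.44s, 0.56s). Normal approximation: (q−m)/√(m(1−m)/s) ≈ z_{0.2} = -0.842, so s ≈ 0.44·0.56·(-0.842)²/(0.32−0.44)² = 12.1.
At s = 12.1: P(θ<0.32) ≈ 0.203. Adjusting to match 0.2 gives s ≈ 12.40.
So α = 0.44·12.40 ≈ 5.46, β = 0.56·12.40 ≈ 6.94.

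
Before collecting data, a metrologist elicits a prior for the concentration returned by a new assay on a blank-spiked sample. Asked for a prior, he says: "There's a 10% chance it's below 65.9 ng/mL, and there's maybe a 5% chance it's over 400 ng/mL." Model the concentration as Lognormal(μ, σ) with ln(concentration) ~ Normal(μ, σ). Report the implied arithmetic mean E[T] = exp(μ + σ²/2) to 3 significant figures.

E[T] ≈ 176 ng/mL

If T ~ Lognormal(μ,σ) then ln T ~ Normal(μ,σ), so the p-quantile of ln T is μ + z_p·σ.
ln(65.9) = 4.188 and ln(400) = 5.991; z_{0.1} = -1.282, z_{0.95} = 1.645.
σ = (5.991 − 4.188)/(1.645 − (-1.282)) = 0.616.
μ = 4.188 − (-1.282)·0.616 = 4.978.
E[T] = exp(μ + σ²/2) = exp(4.978 + 0.1899) = 176 ng/mL.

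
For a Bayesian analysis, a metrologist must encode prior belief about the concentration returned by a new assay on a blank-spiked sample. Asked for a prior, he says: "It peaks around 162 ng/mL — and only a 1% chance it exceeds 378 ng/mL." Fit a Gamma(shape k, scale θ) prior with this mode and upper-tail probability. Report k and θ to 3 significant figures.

k ≈ 7.63, θ ≈ 24.4

Gamma(k,θ) with k>1 has mode (k−1)θ, so θ = 162/(k−1).
Need P(X < 378) = 0.99 with θ tied to k this way. Start at k = 2, θ = 162: P(X<378) ≈ 0.677.
Too low — raise k to concentrate. Iterating converges to k ≈ 7.63.
Then θ = 162/(7.63−1) ≈ 24.4.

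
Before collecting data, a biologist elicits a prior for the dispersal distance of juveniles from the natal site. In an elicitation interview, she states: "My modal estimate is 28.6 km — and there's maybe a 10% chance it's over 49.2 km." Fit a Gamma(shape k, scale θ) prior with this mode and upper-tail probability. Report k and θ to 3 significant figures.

Gamma(k,θ) with k>1 has mode (k−1)θ, so θ = 28.6/(k−1).
Need P(X < 49.2) = 0.9 with θ tied to k this way. Start at k = 2, θ = 28.6: P(X<49.2) ≈ 0.513.
Too low — raise k to concentrate. Iterating converges to k ≈ 7.44.
Then θ = 28.6/(7.44−1) ≈ 4.44.

k ≈ 7.44, θ ≈ 4.44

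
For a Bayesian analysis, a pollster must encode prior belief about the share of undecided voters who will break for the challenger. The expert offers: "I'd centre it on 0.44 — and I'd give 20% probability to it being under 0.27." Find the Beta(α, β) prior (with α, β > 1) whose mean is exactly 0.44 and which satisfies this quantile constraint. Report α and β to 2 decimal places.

α ≈ 2.74, β ≈ 3.49

With mean 0.44 fixed, write α = 0.44s, β = 0.56s where s = α+β.
Need P(θ < 0.27) = 0.2 under Beta(0.44s, 0.56s). Normal approximation: (q−m)/√(m(1−m)/s) ≈ z_{0.2} = -0.842, so s ≈ 0.44·0.56·(-0.842)²/(0.27−0.44)² = 6.0.
At s = 6.0: P(θ<0.27) ≈ 0.204. Adjusting to match 0.2 gives s ≈ 6.23.
So α = 0.44·6.23 ≈ 2.74, β = 0.56·6.23 ≈ 3.49.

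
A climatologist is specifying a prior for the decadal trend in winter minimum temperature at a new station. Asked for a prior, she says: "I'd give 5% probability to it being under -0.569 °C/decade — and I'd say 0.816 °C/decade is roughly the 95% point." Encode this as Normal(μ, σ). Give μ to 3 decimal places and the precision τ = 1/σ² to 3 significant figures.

μ = 0.124, τ = 5.64

For Normal(μ,σ), the p-quantile is μ + z_p·σ. Here z_{0.05} = -1.645, z_{0.95} = 1.645.
So -0.569 = μ − 1.645σ and 0.816 = μ + 1.645σ.
Subtracting: σ = (0.816 − -0.569)/(1.645 − (-1.645)) = 0.421.
Then μ = -0.569 − (-1.645)·0.421 = 0.124.
Precision τ = 1/σ² = 1/0.421² = 5.64.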